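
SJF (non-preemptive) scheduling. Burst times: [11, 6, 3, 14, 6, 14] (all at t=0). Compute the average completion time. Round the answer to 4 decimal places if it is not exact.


SJF order (ascending): [3, 6, 6, 11, 14, 14]
Completion times:
  Job 1: burst=3, C=3
  Job 2: burst=6, C=9
  Job 3: burst=6, C=15
  Job 4: burst=11, C=26
  Job 5: burst=14, C=40
  Job 6: burst=14, C=54
Average completion = 147/6 = 24.5

24.5


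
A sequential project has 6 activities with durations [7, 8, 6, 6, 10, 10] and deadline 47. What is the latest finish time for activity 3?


LF(activity 3) = deadline - sum of successor durations
Successors: activities 4 through 6 with durations [6, 10, 10]
Sum of successor durations = 26
LF = 47 - 26 = 21

21


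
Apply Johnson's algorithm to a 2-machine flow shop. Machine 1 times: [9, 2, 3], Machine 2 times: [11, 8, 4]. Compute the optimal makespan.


Apply Johnson's rule:
  Group 1 (a <= b): [(2, 2, 8), (3, 3, 4), (1, 9, 11)]
  Group 2 (a > b): []
Optimal job order: [2, 3, 1]
Schedule:
  Job 2: M1 done at 2, M2 done at 10
  Job 3: M1 done at 5, M2 done at 14
  Job 1: M1 done at 14, M2 done at 25
Makespan = 25

25


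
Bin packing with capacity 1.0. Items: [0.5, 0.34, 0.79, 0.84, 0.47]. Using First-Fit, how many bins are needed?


Place items sequentially using First-Fit:
  Item 0.5 -> new Bin 1
  Item 0.34 -> Bin 1 (now 0.84)
  Item 0.79 -> new Bin 2
  Item 0.84 -> new Bin 3
  Item 0.47 -> new Bin 4
Total bins used = 4

4


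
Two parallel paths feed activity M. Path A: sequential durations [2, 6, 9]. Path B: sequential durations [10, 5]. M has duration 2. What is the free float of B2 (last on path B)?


ES(B2) = sum of predecessors on chain B = 10
EF(B2) = ES + duration = 10 + 5 = 15
Successor of B2 is M. ES(M) = max(sum(A), sum(B)) = max(17, 15) = 17
Free float = ES(successor) - EF(current) = 17 - 15 = 2

2


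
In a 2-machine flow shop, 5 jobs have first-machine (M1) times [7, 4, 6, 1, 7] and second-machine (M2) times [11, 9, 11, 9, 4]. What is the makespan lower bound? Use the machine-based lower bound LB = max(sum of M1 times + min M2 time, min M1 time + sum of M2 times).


LB1 = sum(M1 times) + min(M2 times) = 25 + 4 = 29
LB2 = min(M1 times) + sum(M2 times) = 1 + 44 = 45
Lower bound = max(LB1, LB2) = max(29, 45) = 45

45


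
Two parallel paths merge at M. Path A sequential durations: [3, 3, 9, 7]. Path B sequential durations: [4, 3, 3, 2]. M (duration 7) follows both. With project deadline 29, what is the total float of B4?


Forward pass: ES(B4) = sum of predecessors on chain B = 10
EF = ES + duration = 10 + 2 = 12
Backward pass: LF(M) = deadline = 29; LS(M) = 29 - 7 = 22
LF(B4) = LS(M) - sum(successors on chain B) = 22 - 0 = 22
LS = LF - duration = 22 - 2 = 20
Total float = LS - ES = 20 - 10 = 10

10


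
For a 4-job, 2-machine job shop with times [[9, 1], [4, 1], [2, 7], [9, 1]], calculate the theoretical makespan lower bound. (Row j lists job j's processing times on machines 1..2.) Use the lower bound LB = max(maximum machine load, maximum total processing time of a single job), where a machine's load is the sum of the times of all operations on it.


Machine loads:
  Machine 1: 9 + 4 + 2 + 9 = 24
  Machine 2: 1 + 1 + 7 + 1 = 10
Max machine load = 24
Job totals:
  Job 1: 10
  Job 2: 5
  Job 3: 9
  Job 4: 10
Max job total = 10
Lower bound = max(24, 10) = 24

24


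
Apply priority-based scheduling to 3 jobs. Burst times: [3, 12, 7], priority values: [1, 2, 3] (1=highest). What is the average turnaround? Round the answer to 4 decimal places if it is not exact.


Sort by priority (ascending = highest first):
Order: [(1, 3), (2, 12), (3, 7)]
Completion times:
  Priority 1, burst=3, C=3
  Priority 2, burst=12, C=15
  Priority 3, burst=7, C=22
Average turnaround = 40/3 = 13.3333

13.3333


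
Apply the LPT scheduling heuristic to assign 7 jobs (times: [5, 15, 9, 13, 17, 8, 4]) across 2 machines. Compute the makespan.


Sort jobs in decreasing order (LPT): [17, 15, 13, 9, 8, 5, 4]
Assign each job to the least loaded machine:
  Machine 1: jobs [17, 9, 8], load = 34
  Machine 2: jobs [15, 13, 5, 4], load = 37
Makespan = max load = 37

37


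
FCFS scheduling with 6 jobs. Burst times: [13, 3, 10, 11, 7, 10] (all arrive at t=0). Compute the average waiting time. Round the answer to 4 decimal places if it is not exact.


FCFS order (as given): [13, 3, 10, 11, 7, 10]
Waiting times:
  Job 1: wait = 0
  Job 2: wait = 13
  Job 3: wait = 16
  Job 4: wait = 26
  Job 5: wait = 37
  Job 6: wait = 44
Sum of waiting times = 136
Average waiting time = 136/6 = 22.6667

22.6667


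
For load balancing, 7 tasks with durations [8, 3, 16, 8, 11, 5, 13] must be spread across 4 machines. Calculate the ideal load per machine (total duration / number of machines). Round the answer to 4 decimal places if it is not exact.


Total processing time = 8 + 3 + 16 + 8 + 11 + 5 + 13 = 64
Number of machines = 4
Ideal balanced load = 64 / 4 = 16.0

16.0


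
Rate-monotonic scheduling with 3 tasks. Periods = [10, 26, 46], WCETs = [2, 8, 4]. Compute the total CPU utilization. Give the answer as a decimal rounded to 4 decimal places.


Compute individual utilizations (exact fractions):
  Task 1: C/T = 2/10 = 1/5 (approx. 0.2)
  Task 2: C/T = 8/26 = 4/13 (approx. 0.3077)
  Task 3: C/T = 4/46 = 2/23 (approx. 0.087)
Total utilization U = 1/5 + 4/13 + 2/23 = 889/1495
Rounded to 4 decimal places: U = 0.5946
RM (Liu & Layland) bound for 3 tasks = 0.779763; compare with U = 889/1495 (approx. 0.594649)
U <= bound, so schedulable by RM sufficient condition.

0.5946


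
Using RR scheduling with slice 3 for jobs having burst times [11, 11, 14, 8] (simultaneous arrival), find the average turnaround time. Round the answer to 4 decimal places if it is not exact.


Time quantum = 3
Execution trace:
  J1 runs 3 units, time = 3
  J2 runs 3 units, time = 6
  J3 runs 3 units, time = 9
  J4 runs 3 units, time = 12
  J1 runs 3 units, time = 15
  J2 runs 3 units, time = 18
  J3 runs 3 units, time = 21
  J4 runs 3 units, time = 24
  J1 runs 3 units, time = 27
  J2 runs 3 units, time = 30
  J3 runs 3 units, time = 33
  J4 runs 2 units, time = 35
  J1 runs 2 units, time = 37
  J2 runs 2 units, time = 39
  J3 runs 3 units, time = 42
  J3 runs 2 units, time = 44
Finish times: [37, 39, 44, 35]
Average turnaround = 155/4 = 38.75

38.75


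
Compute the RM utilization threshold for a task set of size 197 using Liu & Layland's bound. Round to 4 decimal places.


Compute 2^(1/197) = 1.0035247108
Subtract 1: 1.0035247108 - 1 = 0.0035247108
Multiply by n: 197 * 0.0035247108 = 0.6943680276
Round to 4 dp: 0.6944

0.6944


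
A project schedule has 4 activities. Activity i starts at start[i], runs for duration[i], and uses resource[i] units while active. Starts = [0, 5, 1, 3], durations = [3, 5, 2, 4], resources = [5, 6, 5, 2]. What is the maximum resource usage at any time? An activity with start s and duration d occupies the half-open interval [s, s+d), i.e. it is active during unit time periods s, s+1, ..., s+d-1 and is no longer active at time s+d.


Each activity i is active on [start_i, start_i + duration_i).
Compute total resource usage per time slot:
  t=0: active resources = [5], total = 5
  t=1: active resources = [5, 5], total = 10
  t=2: active resources = [5, 5], total = 10
  t=3: active resources = [2], total = 2
  t=4: active resources = [2], total = 2
  t=5: active resources = [6, 2], total = 8
  t=6: active resources = [6, 2], total = 8
  t=7: active resources = [6], total = 6
  t=8: active resources = [6], total = 6
  t=9: active resources = [6], total = 6
Peak resource demand = 10

10


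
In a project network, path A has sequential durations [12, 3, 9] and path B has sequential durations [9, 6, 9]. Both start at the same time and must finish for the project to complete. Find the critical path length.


Path A total = 12 + 3 + 9 = 24
Path B total = 9 + 6 + 9 = 24
Critical path = longest path = max(24, 24) = 24

24


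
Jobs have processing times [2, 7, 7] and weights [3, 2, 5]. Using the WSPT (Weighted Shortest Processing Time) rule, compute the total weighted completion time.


Compute p/w ratios and sort ascending (WSPT): [(2, 3), (7, 5), (7, 2)]
Compute weighted completion times:
  Job (p=2,w=3): C=2, w*C=3*2=6
  Job (p=7,w=5): C=9, w*C=5*9=45
  Job (p=7,w=2): C=16, w*C=2*16=32
Total weighted completion time = 83

83


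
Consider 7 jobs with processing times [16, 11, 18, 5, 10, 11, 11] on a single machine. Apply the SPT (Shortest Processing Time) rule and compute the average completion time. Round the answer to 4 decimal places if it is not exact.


Sort jobs by processing time (SPT order): [5, 10, 11, 11, 11, 16, 18]
Compute completion times sequentially:
  Job 1: processing = 5, completes at 5
  Job 2: processing = 10, completes at 15
  Job 3: processing = 11, completes at 26
  Job 4: processing = 11, completes at 37
  Job 5: processing = 11, completes at 48
  Job 6: processing = 16, completes at 64
  Job 7: processing = 18, completes at 82
Sum of completion times = 277
Average completion time = 277/7 = 39.5714

39.5714


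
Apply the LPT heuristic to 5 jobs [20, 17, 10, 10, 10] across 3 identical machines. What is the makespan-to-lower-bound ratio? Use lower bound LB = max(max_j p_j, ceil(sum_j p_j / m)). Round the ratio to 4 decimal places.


LPT order: [20, 17, 10, 10, 10]
Machine loads after assignment: [20, 27, 20]
LPT makespan = 27
Lower bound = max(max_job, ceil(total/3)) = max(20, 23) = 23
Ratio = 27 / 23 = 1.1739

1.1739


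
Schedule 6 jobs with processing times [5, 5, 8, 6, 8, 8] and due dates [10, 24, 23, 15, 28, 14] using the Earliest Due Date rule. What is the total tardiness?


Sort by due date (EDD order): [(5, 10), (8, 14), (6, 15), (8, 23), (5, 24), (8, 28)]
Compute completion times and tardiness:
  Job 1: p=5, d=10, C=5, tardiness=max(0,5-10)=0
  Job 2: p=8, d=14, C=13, tardiness=max(0,13-14)=0
  Job 3: p=6, d=15, C=19, tardiness=max(0,19-15)=4
  Job 4: p=8, d=23, C=27, tardiness=max(0,27-23)=4
  Job 5: p=5, d=24, C=32, tardiness=max(0,32-24)=8
  Job 6: p=8, d=28, C=40, tardiness=max(0,40-28)=12
Total tardiness = 28

28


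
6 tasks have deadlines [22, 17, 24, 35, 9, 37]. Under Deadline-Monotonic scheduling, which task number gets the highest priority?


Sort tasks by relative deadline (ascending):
  Task 5: deadline = 9
  Task 2: deadline = 17
  Task 1: deadline = 22
  Task 3: deadline = 24
  Task 4: deadline = 35
  Task 6: deadline = 37
Priority order (highest first): [5, 2, 1, 3, 4, 6]
Highest priority task = 5

5


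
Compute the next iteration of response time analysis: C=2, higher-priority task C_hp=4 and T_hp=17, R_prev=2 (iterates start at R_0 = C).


R_next = C + ceil(R_prev / T_hp) * C_hp
ceil(2 / 17) = ceil(0.1176) = 1
Interference = 1 * 4 = 4
R_next = 2 + 4 = 6

6


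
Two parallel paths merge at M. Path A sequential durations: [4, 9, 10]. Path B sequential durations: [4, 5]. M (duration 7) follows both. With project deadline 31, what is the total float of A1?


Forward pass: ES(A1) = sum of predecessors on chain A = 0
EF = ES + duration = 0 + 4 = 4
Backward pass: LF(M) = deadline = 31; LS(M) = 31 - 7 = 24
LF(A1) = LS(M) - sum(successors on chain A) = 24 - 19 = 5
LS = LF - duration = 5 - 4 = 1
Total float = LS - ES = 1 - 0 = 1

1


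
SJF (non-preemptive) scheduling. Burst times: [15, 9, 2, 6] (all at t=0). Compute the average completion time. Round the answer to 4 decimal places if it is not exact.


SJF order (ascending): [2, 6, 9, 15]
Completion times:
  Job 1: burst=2, C=2
  Job 2: burst=6, C=8
  Job 3: burst=9, C=17
  Job 4: burst=15, C=32
Average completion = 59/4 = 14.75

14.75


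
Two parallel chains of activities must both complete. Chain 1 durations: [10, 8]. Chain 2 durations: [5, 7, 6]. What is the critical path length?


Path A total = 10 + 8 = 18
Path B total = 5 + 7 + 6 = 18
Critical path = longest path = max(18, 18) = 18

18


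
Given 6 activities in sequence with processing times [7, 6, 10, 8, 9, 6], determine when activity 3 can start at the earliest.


Activity 3 starts after activities 1 through 2 complete.
Predecessor durations: [7, 6]
ES = 7 + 6 = 13

13


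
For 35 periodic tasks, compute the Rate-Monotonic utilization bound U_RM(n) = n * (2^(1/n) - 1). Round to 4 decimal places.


Compute 2^(1/35) = 1.0200016094
Subtract 1: 1.0200016094 - 1 = 0.0200016094
Multiply by n: 35 * 0.0200016094 = 0.7000563290
Round to 4 dp: 0.7001

0.7001


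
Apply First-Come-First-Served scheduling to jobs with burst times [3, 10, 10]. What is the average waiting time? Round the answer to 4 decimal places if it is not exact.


FCFS order (as given): [3, 10, 10]
Waiting times:
  Job 1: wait = 0
  Job 2: wait = 3
  Job 3: wait = 13
Sum of waiting times = 16
Average waiting time = 16/3 = 5.3333

5.3333


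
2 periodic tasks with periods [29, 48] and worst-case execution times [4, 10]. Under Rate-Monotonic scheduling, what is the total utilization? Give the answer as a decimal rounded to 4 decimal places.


Compute individual utilizations (exact fractions):
  Task 1: C/T = 4/29 (approx. 0.1379)
  Task 2: C/T = 10/48 = 5/24 (approx. 0.2083)
Total utilization U = 4/29 + 5/24 = 241/696
Rounded to 4 decimal places: U = 0.3463
RM (Liu & Layland) bound for 2 tasks = 0.828427; compare with U = 241/696 (approx. 0.346264)
U <= bound, so schedulable by RM sufficient condition.

0.3463


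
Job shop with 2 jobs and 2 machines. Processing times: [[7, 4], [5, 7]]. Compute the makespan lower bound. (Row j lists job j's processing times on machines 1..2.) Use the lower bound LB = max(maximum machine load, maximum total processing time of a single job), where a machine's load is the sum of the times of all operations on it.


Machine loads:
  Machine 1: 7 + 5 = 12
  Machine 2: 4 + 7 = 11
Max machine load = 12
Job totals:
  Job 1: 11
  Job 2: 12
Max job total = 12
Lower bound = max(12, 12) = 12

12


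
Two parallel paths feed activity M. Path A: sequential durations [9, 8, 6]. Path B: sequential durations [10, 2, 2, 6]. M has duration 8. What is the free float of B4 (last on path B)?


ES(B4) = sum of predecessors on chain B = 14
EF(B4) = ES + duration = 14 + 6 = 20
Successor of B4 is M. ES(M) = max(sum(A), sum(B)) = max(23, 20) = 23
Free float = ES(successor) - EF(current) = 23 - 20 = 3

3


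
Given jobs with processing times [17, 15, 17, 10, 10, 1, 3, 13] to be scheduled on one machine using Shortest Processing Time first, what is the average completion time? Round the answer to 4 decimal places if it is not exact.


Sort jobs by processing time (SPT order): [1, 3, 10, 10, 13, 15, 17, 17]
Compute completion times sequentially:
  Job 1: processing = 1, completes at 1
  Job 2: processing = 3, completes at 4
  Job 3: processing = 10, completes at 14
  Job 4: processing = 10, completes at 24
  Job 5: processing = 13, completes at 37
  Job 6: processing = 15, completes at 52
  Job 7: processing = 17, completes at 69
  Job 8: processing = 17, completes at 86
Sum of completion times = 287
Average completion time = 287/8 = 35.875

35.875


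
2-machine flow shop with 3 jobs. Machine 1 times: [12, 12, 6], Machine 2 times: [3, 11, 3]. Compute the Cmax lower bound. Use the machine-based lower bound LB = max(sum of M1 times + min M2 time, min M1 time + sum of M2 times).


LB1 = sum(M1 times) + min(M2 times) = 30 + 3 = 33
LB2 = min(M1 times) + sum(M2 times) = 6 + 17 = 23
Lower bound = max(LB1, LB2) = max(33, 23) = 33

33


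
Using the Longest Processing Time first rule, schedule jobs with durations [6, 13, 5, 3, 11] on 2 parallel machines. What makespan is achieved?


Sort jobs in decreasing order (LPT): [13, 11, 6, 5, 3]
Assign each job to the least loaded machine:
  Machine 1: jobs [13, 5], load = 18
  Machine 2: jobs [11, 6, 3], load = 20
Makespan = max load = 20

20


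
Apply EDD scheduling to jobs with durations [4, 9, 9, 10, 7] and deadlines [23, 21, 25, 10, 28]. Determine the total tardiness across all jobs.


Sort by due date (EDD order): [(10, 10), (9, 21), (4, 23), (9, 25), (7, 28)]
Compute completion times and tardiness:
  Job 1: p=10, d=10, C=10, tardiness=max(0,10-10)=0
  Job 2: p=9, d=21, C=19, tardiness=max(0,19-21)=0
  Job 3: p=4, d=23, C=23, tardiness=max(0,23-23)=0
  Job 4: p=9, d=25, C=32, tardiness=max(0,32-25)=7
  Job 5: p=7, d=28, C=39, tardiness=max(0,39-28)=11
Total tardiness = 18

18


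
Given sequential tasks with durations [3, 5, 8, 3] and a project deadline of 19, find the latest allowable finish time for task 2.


LF(activity 2) = deadline - sum of successor durations
Successors: activities 3 through 4 with durations [8, 3]
Sum of successor durations = 11
LF = 19 - 11 = 8

8


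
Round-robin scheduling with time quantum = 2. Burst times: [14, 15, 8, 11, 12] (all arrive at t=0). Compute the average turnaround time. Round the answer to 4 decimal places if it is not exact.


Time quantum = 2
Execution trace:
  J1 runs 2 units, time = 2
  J2 runs 2 units, time = 4
  J3 runs 2 units, time = 6
  J4 runs 2 units, time = 8
  J5 runs 2 units, time = 10
  J1 runs 2 units, time = 12
  J2 runs 2 units, time = 14
  J3 runs 2 units, time = 16
  J4 runs 2 units, time = 18
  J5 runs 2 units, time = 20
  J1 runs 2 units, time = 22
  J2 runs 2 units, time = 24
  J3 runs 2 units, time = 26
  J4 runs 2 units, time = 28
  J5 runs 2 units, time = 30
  J1 runs 2 units, time = 32
  J2 runs 2 units, time = 34
  J3 runs 2 units, time = 36
  J4 runs 2 units, time = 38
  J5 runs 2 units, time = 40
  J1 runs 2 units, time = 42
  J2 runs 2 units, time = 44
  J4 runs 2 units, time = 46
  J5 runs 2 units, time = 48
  J1 runs 2 units, time = 50
  J2 runs 2 units, time = 52
  J4 runs 1 units, time = 53
  J5 runs 2 units, time = 55
  J1 runs 2 units, time = 57
  J2 runs 2 units, time = 59
  J2 runs 1 units, time = 60
Finish times: [57, 60, 36, 53, 55]
Average turnaround = 261/5 = 52.2

52.2


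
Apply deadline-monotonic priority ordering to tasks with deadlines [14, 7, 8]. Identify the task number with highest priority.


Sort tasks by relative deadline (ascending):
  Task 2: deadline = 7
  Task 3: deadline = 8
  Task 1: deadline = 14
Priority order (highest first): [2, 3, 1]
Highest priority task = 2

2


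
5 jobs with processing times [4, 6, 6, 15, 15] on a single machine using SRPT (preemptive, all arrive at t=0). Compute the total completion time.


Since all jobs arrive at t=0, SRPT equals SPT ordering.
SPT order: [4, 6, 6, 15, 15]
Completion times:
  Job 1: p=4, C=4
  Job 2: p=6, C=10
  Job 3: p=6, C=16
  Job 4: p=15, C=31
  Job 5: p=15, C=46
Total completion time = 4 + 10 + 16 + 31 + 46 = 107

107


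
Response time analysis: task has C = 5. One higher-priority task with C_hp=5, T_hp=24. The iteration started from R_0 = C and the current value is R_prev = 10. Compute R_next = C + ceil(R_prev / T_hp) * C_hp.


R_next = C + ceil(R_prev / T_hp) * C_hp
ceil(10 / 24) = ceil(0.4167) = 1
Interference = 1 * 5 = 5
R_next = 5 + 5 = 10
R_next = R_prev, so the iteration has converged (response time = 10).

10


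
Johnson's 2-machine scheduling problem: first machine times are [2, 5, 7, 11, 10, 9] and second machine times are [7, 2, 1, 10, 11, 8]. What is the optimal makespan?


Apply Johnson's rule:
  Group 1 (a <= b): [(1, 2, 7), (5, 10, 11)]
  Group 2 (a > b): [(4, 11, 10), (6, 9, 8), (2, 5, 2), (3, 7, 1)]
Optimal job order: [1, 5, 4, 6, 2, 3]
Schedule:
  Job 1: M1 done at 2, M2 done at 9
  Job 5: M1 done at 12, M2 done at 23
  Job 4: M1 done at 23, M2 done at 33
  Job 6: M1 done at 32, M2 done at 41
  Job 2: M1 done at 37, M2 done at 43
  Job 3: M1 done at 44, M2 done at 45
Makespan = 45

45


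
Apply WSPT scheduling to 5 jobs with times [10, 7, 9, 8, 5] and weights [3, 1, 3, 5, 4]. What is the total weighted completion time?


Compute p/w ratios and sort ascending (WSPT): [(5, 4), (8, 5), (9, 3), (10, 3), (7, 1)]
Compute weighted completion times:
  Job (p=5,w=4): C=5, w*C=4*5=20
  Job (p=8,w=5): C=13, w*C=5*13=65
  Job (p=9,w=3): C=22, w*C=3*22=66
  Job (p=10,w=3): C=32, w*C=3*32=96
  Job (p=7,w=1): C=39, w*C=1*39=39
Total weighted completion time = 286

286


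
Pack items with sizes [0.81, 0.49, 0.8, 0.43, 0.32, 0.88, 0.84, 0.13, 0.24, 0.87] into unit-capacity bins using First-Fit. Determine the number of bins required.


Place items sequentially using First-Fit:
  Item 0.81 -> new Bin 1
  Item 0.49 -> new Bin 2
  Item 0.8 -> new Bin 3
  Item 0.43 -> Bin 2 (now 0.92)
  Item 0.32 -> new Bin 4
  Item 0.88 -> new Bin 5
  Item 0.84 -> new Bin 6
  Item 0.13 -> Bin 1 (now 0.94)
  Item 0.24 -> Bin 4 (now 0.56)
  Item 0.87 -> new Bin 7
Total bins used = 7

7


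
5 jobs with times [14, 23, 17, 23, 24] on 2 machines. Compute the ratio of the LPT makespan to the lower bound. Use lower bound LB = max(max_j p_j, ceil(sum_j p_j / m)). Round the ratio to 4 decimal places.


LPT order: [24, 23, 23, 17, 14]
Machine loads after assignment: [55, 46]
LPT makespan = 55
Lower bound = max(max_job, ceil(total/2)) = max(24, 51) = 51
Ratio = 55 / 51 = 1.0784

1.0784


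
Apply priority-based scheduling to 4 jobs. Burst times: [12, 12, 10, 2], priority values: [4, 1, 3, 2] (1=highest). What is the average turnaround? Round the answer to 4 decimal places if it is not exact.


Sort by priority (ascending = highest first):
Order: [(1, 12), (2, 2), (3, 10), (4, 12)]
Completion times:
  Priority 1, burst=12, C=12
  Priority 2, burst=2, C=14
  Priority 3, burst=10, C=24
  Priority 4, burst=12, C=36
Average turnaround = 86/4 = 21.5

21.5


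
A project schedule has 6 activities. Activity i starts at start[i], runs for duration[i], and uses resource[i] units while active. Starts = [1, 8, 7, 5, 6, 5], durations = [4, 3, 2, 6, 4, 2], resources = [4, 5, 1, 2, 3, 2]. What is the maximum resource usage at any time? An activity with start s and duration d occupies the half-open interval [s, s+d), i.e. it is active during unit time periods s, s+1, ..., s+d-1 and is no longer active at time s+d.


Each activity i is active on [start_i, start_i + duration_i).
Compute total resource usage per time slot:
  t=0: active resources = [], total = 0
  t=1: active resources = [4], total = 4
  t=2: active resources = [4], total = 4
  t=3: active resources = [4], total = 4
  t=4: active resources = [4], total = 4
  t=5: active resources = [2, 2], total = 4
  t=6: active resources = [2, 3, 2], total = 7
  t=7: active resources = [1, 2, 3], total = 6
  t=8: active resources = [5, 1, 2, 3], total = 11
  t=9: active resources = [5, 2, 3], total = 10
  t=10: active resources = [5, 2], total = 7
Peak resource demand = 11

11


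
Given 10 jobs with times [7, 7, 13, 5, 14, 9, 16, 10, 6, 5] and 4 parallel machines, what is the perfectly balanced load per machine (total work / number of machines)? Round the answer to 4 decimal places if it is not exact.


Total processing time = 7 + 7 + 13 + 5 + 14 + 9 + 16 + 10 + 6 + 5 = 92
Number of machines = 4
Ideal balanced load = 92 / 4 = 23.0

23.0


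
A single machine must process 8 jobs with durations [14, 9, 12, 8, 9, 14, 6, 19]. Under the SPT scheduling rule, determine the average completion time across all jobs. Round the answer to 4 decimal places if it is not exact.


Sort jobs by processing time (SPT order): [6, 8, 9, 9, 12, 14, 14, 19]
Compute completion times sequentially:
  Job 1: processing = 6, completes at 6
  Job 2: processing = 8, completes at 14
  Job 3: processing = 9, completes at 23
  Job 4: processing = 9, completes at 32
  Job 5: processing = 12, completes at 44
  Job 6: processing = 14, completes at 58
  Job 7: processing = 14, completes at 72
  Job 8: processing = 19, completes at 91
Sum of completion times = 340
Average completion time = 340/8 = 42.5

42.5


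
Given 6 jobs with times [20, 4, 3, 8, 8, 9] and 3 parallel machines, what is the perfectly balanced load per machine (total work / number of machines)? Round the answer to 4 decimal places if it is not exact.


Total processing time = 20 + 4 + 3 + 8 + 8 + 9 = 52
Number of machines = 3
Ideal balanced load = 52 / 3 = 17.3333

17.3333


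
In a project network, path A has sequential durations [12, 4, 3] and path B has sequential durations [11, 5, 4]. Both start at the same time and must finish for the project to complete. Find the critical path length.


Path A total = 12 + 4 + 3 = 19
Path B total = 11 + 5 + 4 = 20
Critical path = longest path = max(19, 20) = 20

20


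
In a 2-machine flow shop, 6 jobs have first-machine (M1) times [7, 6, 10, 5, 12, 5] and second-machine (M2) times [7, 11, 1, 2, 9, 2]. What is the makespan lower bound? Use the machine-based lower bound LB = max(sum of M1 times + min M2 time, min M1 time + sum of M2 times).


LB1 = sum(M1 times) + min(M2 times) = 45 + 1 = 46
LB2 = min(M1 times) + sum(M2 times) = 5 + 32 = 37
Lower bound = max(LB1, LB2) = max(46, 37) = 46

46


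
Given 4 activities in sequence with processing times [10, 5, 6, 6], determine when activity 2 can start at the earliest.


Activity 2 starts after activities 1 through 1 complete.
Predecessor durations: [10]
ES = 10 = 10

10


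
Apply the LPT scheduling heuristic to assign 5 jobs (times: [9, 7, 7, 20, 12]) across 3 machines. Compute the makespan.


Sort jobs in decreasing order (LPT): [20, 12, 9, 7, 7]
Assign each job to the least loaded machine:
  Machine 1: jobs [20], load = 20
  Machine 2: jobs [12, 7], load = 19
  Machine 3: jobs [9, 7], load = 16
Makespan = max load = 20

20


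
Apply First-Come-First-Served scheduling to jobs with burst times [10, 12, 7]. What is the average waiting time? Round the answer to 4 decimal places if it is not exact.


FCFS order (as given): [10, 12, 7]
Waiting times:
  Job 1: wait = 0
  Job 2: wait = 10
  Job 3: wait = 22
Sum of waiting times = 32
Average waiting time = 32/3 = 10.6667

10.6667


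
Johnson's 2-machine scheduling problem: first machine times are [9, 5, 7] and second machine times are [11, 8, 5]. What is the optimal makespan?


Apply Johnson's rule:
  Group 1 (a <= b): [(2, 5, 8), (1, 9, 11)]
  Group 2 (a > b): [(3, 7, 5)]
Optimal job order: [2, 1, 3]
Schedule:
  Job 2: M1 done at 5, M2 done at 13
  Job 1: M1 done at 14, M2 done at 25
  Job 3: M1 done at 21, M2 done at 30
Makespan = 30

30


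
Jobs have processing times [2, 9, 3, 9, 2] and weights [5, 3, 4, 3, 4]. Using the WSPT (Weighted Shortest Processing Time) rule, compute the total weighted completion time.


Compute p/w ratios and sort ascending (WSPT): [(2, 5), (2, 4), (3, 4), (9, 3), (9, 3)]
Compute weighted completion times:
  Job (p=2,w=5): C=2, w*C=5*2=10
  Job (p=2,w=4): C=4, w*C=4*4=16
  Job (p=3,w=4): C=7, w*C=4*7=28
  Job (p=9,w=3): C=16, w*C=3*16=48
  Job (p=9,w=3): C=25, w*C=3*25=75
Total weighted completion time = 177

177


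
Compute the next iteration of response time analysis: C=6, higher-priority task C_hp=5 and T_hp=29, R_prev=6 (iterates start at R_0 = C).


R_next = C + ceil(R_prev / T_hp) * C_hp
ceil(6 / 29) = ceil(0.2069) = 1
Interference = 1 * 5 = 5
R_next = 6 + 5 = 11

11


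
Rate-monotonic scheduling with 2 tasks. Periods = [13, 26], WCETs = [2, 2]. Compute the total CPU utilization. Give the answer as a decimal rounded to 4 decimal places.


Compute individual utilizations (exact fractions):
  Task 1: C/T = 2/13 (approx. 0.1538)
  Task 2: C/T = 2/26 = 1/13 (approx. 0.0769)
Total utilization U = 2/13 + 1/13 = 3/13
Rounded to 4 decimal places: U = 0.2308
RM (Liu & Layland) bound for 2 tasks = 0.828427; compare with U = 3/13 (approx. 0.230769)
U <= bound, so schedulable by RM sufficient condition.

0.2308


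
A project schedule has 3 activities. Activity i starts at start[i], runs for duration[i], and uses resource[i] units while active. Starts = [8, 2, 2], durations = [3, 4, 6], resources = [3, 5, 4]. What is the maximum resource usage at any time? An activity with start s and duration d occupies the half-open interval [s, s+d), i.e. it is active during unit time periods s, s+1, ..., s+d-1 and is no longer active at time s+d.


Each activity i is active on [start_i, start_i + duration_i).
Compute total resource usage per time slot:
  t=0: active resources = [], total = 0
  t=1: active resources = [], total = 0
  t=2: active resources = [5, 4], total = 9
  t=3: active resources = [5, 4], total = 9
  t=4: active resources = [5, 4], total = 9
  t=5: active resources = [5, 4], total = 9
  t=6: active resources = [4], total = 4
  t=7: active resources = [4], total = 4
  t=8: active resources = [3], total = 3
  t=9: active resources = [3], total = 3
  t=10: active resources = [3], total = 3
Peak resource demand = 9

9


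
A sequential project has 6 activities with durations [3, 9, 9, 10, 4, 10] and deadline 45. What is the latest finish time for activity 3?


LF(activity 3) = deadline - sum of successor durations
Successors: activities 4 through 6 with durations [10, 4, 10]
Sum of successor durations = 24
LF = 45 - 24 = 21

21


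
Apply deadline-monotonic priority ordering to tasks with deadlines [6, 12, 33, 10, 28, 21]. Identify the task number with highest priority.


Sort tasks by relative deadline (ascending):
  Task 1: deadline = 6
  Task 4: deadline = 10
  Task 2: deadline = 12
  Task 6: deadline = 21
  Task 5: deadline = 28
  Task 3: deadline = 33
Priority order (highest first): [1, 4, 2, 6, 5, 3]
Highest priority task = 1

1


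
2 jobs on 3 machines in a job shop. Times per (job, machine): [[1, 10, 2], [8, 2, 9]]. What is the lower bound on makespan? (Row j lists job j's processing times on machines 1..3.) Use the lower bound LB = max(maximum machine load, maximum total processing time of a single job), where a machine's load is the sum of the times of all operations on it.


Machine loads:
  Machine 1: 1 + 8 = 9
  Machine 2: 10 + 2 = 12
  Machine 3: 2 + 9 = 11
Max machine load = 12
Job totals:
  Job 1: 13
  Job 2: 19
Max job total = 19
Lower bound = max(12, 19) = 19

19


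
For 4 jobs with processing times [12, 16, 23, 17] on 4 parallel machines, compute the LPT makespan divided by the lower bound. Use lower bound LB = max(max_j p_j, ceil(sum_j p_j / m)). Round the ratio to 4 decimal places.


LPT order: [23, 17, 16, 12]
Machine loads after assignment: [23, 17, 16, 12]
LPT makespan = 23
Lower bound = max(max_job, ceil(total/4)) = max(23, 17) = 23
Ratio = 23 / 23 = 1.0

1.0


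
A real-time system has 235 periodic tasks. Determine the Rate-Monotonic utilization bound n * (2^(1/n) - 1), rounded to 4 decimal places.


Compute 2^(1/235) = 1.0029539167
Subtract 1: 1.0029539167 - 1 = 0.0029539167
Multiply by n: 235 * 0.0029539167 = 0.6941704245
Round to 4 dp: 0.6942

0.6942


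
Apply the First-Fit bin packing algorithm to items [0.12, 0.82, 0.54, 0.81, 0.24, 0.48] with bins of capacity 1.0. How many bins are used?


Place items sequentially using First-Fit:
  Item 0.12 -> new Bin 1
  Item 0.82 -> Bin 1 (now 0.94)
  Item 0.54 -> new Bin 2
  Item 0.81 -> new Bin 3
  Item 0.24 -> Bin 2 (now 0.78)
  Item 0.48 -> new Bin 4
Total bins used = 4

4


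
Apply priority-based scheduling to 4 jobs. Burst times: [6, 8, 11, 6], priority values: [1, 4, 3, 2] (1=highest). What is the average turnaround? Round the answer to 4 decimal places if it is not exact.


Sort by priority (ascending = highest first):
Order: [(1, 6), (2, 6), (3, 11), (4, 8)]
Completion times:
  Priority 1, burst=6, C=6
  Priority 2, burst=6, C=12
  Priority 3, burst=11, C=23
  Priority 4, burst=8, C=31
Average turnaround = 72/4 = 18.0

18.0


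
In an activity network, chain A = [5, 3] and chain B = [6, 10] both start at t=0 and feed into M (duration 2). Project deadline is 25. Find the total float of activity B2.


Forward pass: ES(B2) = sum of predecessors on chain B = 6
EF = ES + duration = 6 + 10 = 16
Backward pass: LF(M) = deadline = 25; LS(M) = 25 - 2 = 23
LF(B2) = LS(M) - sum(successors on chain B) = 23 - 0 = 23
LS = LF - duration = 23 - 10 = 13
Total float = LS - ES = 13 - 6 = 7

7


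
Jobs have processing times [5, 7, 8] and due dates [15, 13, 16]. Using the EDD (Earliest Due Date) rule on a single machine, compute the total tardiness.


Sort by due date (EDD order): [(7, 13), (5, 15), (8, 16)]
Compute completion times and tardiness:
  Job 1: p=7, d=13, C=7, tardiness=max(0,7-13)=0
  Job 2: p=5, d=15, C=12, tardiness=max(0,12-15)=0
  Job 3: p=8, d=16, C=20, tardiness=max(0,20-16)=4
Total tardiness = 4

4


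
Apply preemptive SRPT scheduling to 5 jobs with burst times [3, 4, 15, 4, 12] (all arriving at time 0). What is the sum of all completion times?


Since all jobs arrive at t=0, SRPT equals SPT ordering.
SPT order: [3, 4, 4, 12, 15]
Completion times:
  Job 1: p=3, C=3
  Job 2: p=4, C=7
  Job 3: p=4, C=11
  Job 4: p=12, C=23
  Job 5: p=15, C=38
Total completion time = 3 + 7 + 11 + 23 + 38 = 82

82


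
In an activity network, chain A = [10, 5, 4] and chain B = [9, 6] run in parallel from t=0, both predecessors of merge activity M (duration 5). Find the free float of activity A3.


ES(A3) = sum of predecessors on chain A = 15
EF(A3) = ES + duration = 15 + 4 = 19
Successor of A3 is M. ES(M) = max(sum(A), sum(B)) = max(19, 15) = 19
Free float = ES(successor) - EF(current) = 19 - 19 = 0

0


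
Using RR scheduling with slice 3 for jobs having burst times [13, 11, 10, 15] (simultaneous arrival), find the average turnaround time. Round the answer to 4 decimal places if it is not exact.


Time quantum = 3
Execution trace:
  J1 runs 3 units, time = 3
  J2 runs 3 units, time = 6
  J3 runs 3 units, time = 9
  J4 runs 3 units, time = 12
  J1 runs 3 units, time = 15
  J2 runs 3 units, time = 18
  J3 runs 3 units, time = 21
  J4 runs 3 units, time = 24
  J1 runs 3 units, time = 27
  J2 runs 3 units, time = 30
  J3 runs 3 units, time = 33
  J4 runs 3 units, time = 36
  J1 runs 3 units, time = 39
  J2 runs 2 units, time = 41
  J3 runs 1 units, time = 42
  J4 runs 3 units, time = 45
  J1 runs 1 units, time = 46
  J4 runs 3 units, time = 49
Finish times: [46, 41, 42, 49]
Average turnaround = 178/4 = 44.5

44.5


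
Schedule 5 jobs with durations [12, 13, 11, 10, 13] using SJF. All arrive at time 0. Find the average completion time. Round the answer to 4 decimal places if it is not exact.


SJF order (ascending): [10, 11, 12, 13, 13]
Completion times:
  Job 1: burst=10, C=10
  Job 2: burst=11, C=21
  Job 3: burst=12, C=33
  Job 4: burst=13, C=46
  Job 5: burst=13, C=59
Average completion = 169/5 = 33.8

33.8


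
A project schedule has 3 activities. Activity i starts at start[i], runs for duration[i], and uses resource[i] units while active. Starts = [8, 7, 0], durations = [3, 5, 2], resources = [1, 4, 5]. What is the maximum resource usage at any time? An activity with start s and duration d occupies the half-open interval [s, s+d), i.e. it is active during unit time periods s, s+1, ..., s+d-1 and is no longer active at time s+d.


Each activity i is active on [start_i, start_i + duration_i).
Compute total resource usage per time slot:
  t=0: active resources = [5], total = 5
  t=1: active resources = [5], total = 5
  t=2: active resources = [], total = 0
  t=3: active resources = [], total = 0
  t=4: active resources = [], total = 0
  t=5: active resources = [], total = 0
  t=6: active resources = [], total = 0
  t=7: active resources = [4], total = 4
  t=8: active resources = [1, 4], total = 5
  t=9: active resources = [1, 4], total = 5
  t=10: active resources = [1, 4], total = 5
  t=11: active resources = [4], total = 4
Peak resource demand = 5

5


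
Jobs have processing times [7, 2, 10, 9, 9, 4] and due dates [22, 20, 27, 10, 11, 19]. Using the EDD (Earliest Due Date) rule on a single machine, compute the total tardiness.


Sort by due date (EDD order): [(9, 10), (9, 11), (4, 19), (2, 20), (7, 22), (10, 27)]
Compute completion times and tardiness:
  Job 1: p=9, d=10, C=9, tardiness=max(0,9-10)=0
  Job 2: p=9, d=11, C=18, tardiness=max(0,18-11)=7
  Job 3: p=4, d=19, C=22, tardiness=max(0,22-19)=3
  Job 4: p=2, d=20, C=24, tardiness=max(0,24-20)=4
  Job 5: p=7, d=22, C=31, tardiness=max(0,31-22)=9
  Job 6: p=10, d=27, C=41, tardiness=max(0,41-27)=14
Total tardiness = 37

37


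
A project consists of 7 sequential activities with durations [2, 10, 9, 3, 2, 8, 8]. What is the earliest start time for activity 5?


Activity 5 starts after activities 1 through 4 complete.
Predecessor durations: [2, 10, 9, 3]
ES = 2 + 10 + 9 + 3 = 24

24


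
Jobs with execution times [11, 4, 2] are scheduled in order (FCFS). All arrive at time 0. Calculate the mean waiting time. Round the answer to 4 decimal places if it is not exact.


FCFS order (as given): [11, 4, 2]
Waiting times:
  Job 1: wait = 0
  Job 2: wait = 11
  Job 3: wait = 15
Sum of waiting times = 26
Average waiting time = 26/3 = 8.6667

8.6667


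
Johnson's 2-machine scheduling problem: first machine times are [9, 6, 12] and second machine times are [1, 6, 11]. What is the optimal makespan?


Apply Johnson's rule:
  Group 1 (a <= b): [(2, 6, 6)]
  Group 2 (a > b): [(3, 12, 11), (1, 9, 1)]
Optimal job order: [2, 3, 1]
Schedule:
  Job 2: M1 done at 6, M2 done at 12
  Job 3: M1 done at 18, M2 done at 29
  Job 1: M1 done at 27, M2 done at 30
Makespan = 30

30


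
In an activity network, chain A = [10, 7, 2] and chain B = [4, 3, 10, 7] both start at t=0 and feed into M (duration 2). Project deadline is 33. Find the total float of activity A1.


Forward pass: ES(A1) = sum of predecessors on chain A = 0
EF = ES + duration = 0 + 10 = 10
Backward pass: LF(M) = deadline = 33; LS(M) = 33 - 2 = 31
LF(A1) = LS(M) - sum(successors on chain A) = 31 - 9 = 22
LS = LF - duration = 22 - 10 = 12
Total float = LS - ES = 12 - 0 = 12

12


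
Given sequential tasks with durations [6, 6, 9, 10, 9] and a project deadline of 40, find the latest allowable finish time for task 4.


LF(activity 4) = deadline - sum of successor durations
Successors: activities 5 through 5 with durations [9]
Sum of successor durations = 9
LF = 40 - 9 = 31

31


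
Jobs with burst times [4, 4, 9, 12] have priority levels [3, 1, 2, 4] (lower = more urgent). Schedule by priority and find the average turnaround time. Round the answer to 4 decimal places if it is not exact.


Sort by priority (ascending = highest first):
Order: [(1, 4), (2, 9), (3, 4), (4, 12)]
Completion times:
  Priority 1, burst=4, C=4
  Priority 2, burst=9, C=13
  Priority 3, burst=4, C=17
  Priority 4, burst=12, C=29
Average turnaround = 63/4 = 15.75

15.75


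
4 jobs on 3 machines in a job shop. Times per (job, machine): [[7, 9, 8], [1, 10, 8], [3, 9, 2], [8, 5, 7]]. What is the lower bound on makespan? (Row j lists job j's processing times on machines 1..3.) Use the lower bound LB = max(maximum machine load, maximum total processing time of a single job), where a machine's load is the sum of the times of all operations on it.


Machine loads:
  Machine 1: 7 + 1 + 3 + 8 = 19
  Machine 2: 9 + 10 + 9 + 5 = 33
  Machine 3: 8 + 8 + 2 + 7 = 25
Max machine load = 33
Job totals:
  Job 1: 24
  Job 2: 19
  Job 3: 14
  Job 4: 20
Max job total = 24
Lower bound = max(33, 24) = 33

33


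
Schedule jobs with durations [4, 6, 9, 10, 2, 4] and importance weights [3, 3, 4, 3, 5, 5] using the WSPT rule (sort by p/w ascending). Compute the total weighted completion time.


Compute p/w ratios and sort ascending (WSPT): [(2, 5), (4, 5), (4, 3), (6, 3), (9, 4), (10, 3)]
Compute weighted completion times:
  Job (p=2,w=5): C=2, w*C=5*2=10
  Job (p=4,w=5): C=6, w*C=5*6=30
  Job (p=4,w=3): C=10, w*C=3*10=30
  Job (p=6,w=3): C=16, w*C=3*16=48
  Job (p=9,w=4): C=25, w*C=4*25=100
  Job (p=10,w=3): C=35, w*C=3*35=105
Total weighted completion time = 323

323


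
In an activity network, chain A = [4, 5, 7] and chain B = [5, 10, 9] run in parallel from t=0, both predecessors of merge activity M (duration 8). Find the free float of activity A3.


ES(A3) = sum of predecessors on chain A = 9
EF(A3) = ES + duration = 9 + 7 = 16
Successor of A3 is M. ES(M) = max(sum(A), sum(B)) = max(16, 24) = 24
Free float = ES(successor) - EF(current) = 24 - 16 = 8

8


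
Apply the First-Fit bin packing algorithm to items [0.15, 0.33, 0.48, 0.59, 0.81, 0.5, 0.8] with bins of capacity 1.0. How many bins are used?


Place items sequentially using First-Fit:
  Item 0.15 -> new Bin 1
  Item 0.33 -> Bin 1 (now 0.48)
  Item 0.48 -> Bin 1 (now 0.96)
  Item 0.59 -> new Bin 2
  Item 0.81 -> new Bin 3
  Item 0.5 -> new Bin 4
  Item 0.8 -> new Bin 5
Total bins used = 5

5
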